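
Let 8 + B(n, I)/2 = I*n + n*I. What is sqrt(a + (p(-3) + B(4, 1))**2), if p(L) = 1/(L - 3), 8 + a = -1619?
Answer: I*sqrt(58571)/6 ≈ 40.336*I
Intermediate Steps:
a = -1627 (a = -8 - 1619 = -1627)
B(n, I) = -16 + 4*I*n (B(n, I) = -16 + 2*(I*n + n*I) = -16 + 2*(I*n + I*n) = -16 + 2*(2*I*n) = -16 + 4*I*n)
p(L) = 1/(-3 + L)
sqrt(a + (p(-3) + B(4, 1))**2) = sqrt(-1627 + (1/(-3 - 3) + (-16 + 4*1*4))**2) = sqrt(-1627 + (1/(-6) + (-16 + 16))**2) = sqrt(-1627 + (-1/6 + 0)**2) = sqrt(-1627 + (-1/6)**2) = sqrt(-1627 + 1/36) = sqrt(-58571/36) = I*sqrt(58571)/6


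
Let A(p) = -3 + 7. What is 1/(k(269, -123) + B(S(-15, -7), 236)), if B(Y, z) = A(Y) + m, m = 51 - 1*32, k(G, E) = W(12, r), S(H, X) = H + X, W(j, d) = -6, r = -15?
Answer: 1/17 ≈ 0.058824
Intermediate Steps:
k(G, E) = -6
A(p) = 4
m = 19 (m = 51 - 32 = 19)
B(Y, z) = 23 (B(Y, z) = 4 + 19 = 23)
1/(k(269, -123) + B(S(-15, -7), 236)) = 1/(-6 + 23) = 1/17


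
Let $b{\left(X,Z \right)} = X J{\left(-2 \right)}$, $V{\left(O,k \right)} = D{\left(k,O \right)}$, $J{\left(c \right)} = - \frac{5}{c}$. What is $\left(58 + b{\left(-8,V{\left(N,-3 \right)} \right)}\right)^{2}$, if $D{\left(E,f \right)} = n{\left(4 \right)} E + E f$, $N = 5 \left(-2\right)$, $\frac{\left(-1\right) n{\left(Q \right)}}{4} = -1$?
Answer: $1444$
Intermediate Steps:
$n{\left(Q \right)} = 4$ ($n{\left(Q \right)} = \left(-4\right) \left(-1\right) = 4$)
$N = -10$
$D{\left(E,f \right)} = 4 E + E f$
$V{\left(O,k \right)} = k \left(4 + O\right)$
$b{\left(X,Z \right)} = \frac{5 X}{2}$ ($b{\left(X,Z \right)} = X \left(- \frac{5}{-2}\right) = X \left(\left(-5\right) \left(- \frac{1}{2}\right)\right) = X \frac{5}{2} = \frac{5 X}{2}$)
$\left(58 + b{\left(-8,V{\left(N,-3 \right)} \right)}\right)^{2} = \left(58 + \frac{5}{2} \left(-8\right)\right)^{2} = \left(58 - 20\right)^{2} = 38^{2} = 1444$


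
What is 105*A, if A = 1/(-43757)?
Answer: -15/6251 ≈ -0.0023996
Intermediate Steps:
A = -1/43757 ≈ -2.2853e-5
105*A = 105*(-1/43757) = -15/6251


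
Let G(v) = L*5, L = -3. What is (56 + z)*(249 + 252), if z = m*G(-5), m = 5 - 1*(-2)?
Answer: -24549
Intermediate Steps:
G(v) = -15 (G(v) = -3*5 = -15)
m = 7 (m = 5 + 2 = 7)
z = -105 (z = 7*(-15) = -105)
(56 + z)*(249 + 252) = (56 - 105)*(249 + 252) = -49*501 = -24549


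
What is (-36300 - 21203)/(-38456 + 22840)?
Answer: 57503/15616 ≈ 3.6823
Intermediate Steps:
(-36300 - 21203)/(-38456 + 22840) = -57503/(-15616) = -57503*(-1/15616) = 57503/15616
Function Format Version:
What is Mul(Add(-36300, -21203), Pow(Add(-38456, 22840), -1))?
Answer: Rational(57503, 15616) ≈ 3.6823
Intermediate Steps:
Mul(Add(-36300, -21203), Pow(Add(-38456, 22840), -1)) = Mul(-57503, Pow(-15616, -1)) = Mul(-57503, Rational(-1, 15616)) = Rational(57503, 15616)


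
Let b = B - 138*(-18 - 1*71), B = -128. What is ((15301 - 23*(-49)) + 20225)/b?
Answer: 36653/12154 ≈ 3.0157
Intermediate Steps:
b = 12154 (b = -128 - 138*(-18 - 1*71) = -128 - 138*(-18 - 71) = -128 - 138*(-89) = -128 + 12282 = 12154)
((15301 - 23*(-49)) + 20225)/b = ((15301 - 23*(-49)) + 20225)/12154 = ((15301 + 1127) + 20225)*(1/12154) = (16428 + 20225)*(1/12154) = 36653*(1/12154) = 36653/12154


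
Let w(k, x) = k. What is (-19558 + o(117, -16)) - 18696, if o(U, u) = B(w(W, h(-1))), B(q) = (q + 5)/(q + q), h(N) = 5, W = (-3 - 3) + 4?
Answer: -153019/4 ≈ -38255.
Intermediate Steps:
W = -2 (W = -6 + 4 = -2)
B(q) = (5 + q)/(2*q) (B(q) = (5 + q)/((2*q)) = (5 + q)*(1/(2*q)) = (5 + q)/(2*q))
o(U, u) = -¾ (o(U, u) = (½)*(5 - 2)/(-2) = (½)*(-½)*3 = -¾)
(-19558 + o(117, -16)) - 18696 = (-19558 - ¾) - 18696 = -78235/4 - 18696 = -153019/4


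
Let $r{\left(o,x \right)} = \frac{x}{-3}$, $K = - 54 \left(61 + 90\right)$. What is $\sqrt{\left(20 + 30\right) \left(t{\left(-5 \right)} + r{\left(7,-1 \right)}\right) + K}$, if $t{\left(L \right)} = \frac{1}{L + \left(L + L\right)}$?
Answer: $\frac{i \sqrt{73266}}{3} \approx 90.226 i$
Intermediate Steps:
$K = -8154$ ($K = \left(-54\right) 151 = -8154$)
$r{\left(o,x \right)} = - \frac{x}{3}$ ($r{\left(o,x \right)} = x \left(- \frac{1}{3}\right) = - \frac{x}{3}$)
$t{\left(L \right)} = \frac{1}{3 L}$ ($t{\left(L \right)} = \frac{1}{L + 2 L} = \frac{1}{3 L}$)
$\sqrt{\left(20 + 30\right) \left(t{\left(-5 \right)} + r{\left(7,-1 \right)}\right) + K} = \sqrt{\left(20 + 30\right) \left(\frac{1}{3 \left(-5\right)} - - \frac{1}{3}\right) - 8154} = \sqrt{50 \left(\frac{1}{3} \left(- \frac{1}{5}\right) + \frac{1}{3}\right) - 8154} = \sqrt{50 \left(- \frac{1}{15} + \frac{1}{3}\right) - 8154} = \sqrt{50 \cdot \frac{4}{15} - 8154} = \sqrt{\frac{40}{3} - 8154} = \sqrt{- \frac{24422}{3}} = \frac{i \sqrt{73266}}{3}$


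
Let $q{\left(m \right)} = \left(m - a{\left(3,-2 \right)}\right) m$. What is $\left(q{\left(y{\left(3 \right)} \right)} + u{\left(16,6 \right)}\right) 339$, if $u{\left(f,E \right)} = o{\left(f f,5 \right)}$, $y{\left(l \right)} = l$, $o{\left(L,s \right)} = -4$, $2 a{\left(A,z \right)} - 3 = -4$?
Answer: $\frac{4407}{2} \approx 2203.5$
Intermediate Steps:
$a{\left(A,z \right)} = - \frac{1}{2}$ ($a{\left(A,z \right)} = \frac{3}{2} + \frac{1}{2} \left(-4\right) = \frac{3}{2} - 2 = - \frac{1}{2}$)
$u{\left(f,E \right)} = -4$
$q{\left(m \right)} = m \left(\frac{1}{2} + m\right)$ ($q{\left(m \right)} = \left(m - - \frac{1}{2}\right) m = \left(m + \frac{1}{2}\right) m = \left(\frac{1}{2} + m\right) m = m \left(\frac{1}{2} + m\right)$)
$\left(q{\left(y{\left(3 \right)} \right)} + u{\left(16,6 \right)}\right) 339 = \left(3 \left(\frac{1}{2} + 3\right) - 4\right) 339 = \left(3 \cdot \frac{7}{2} - 4\right) 339 = \left(\frac{21}{2} - 4\right) 339 = \frac{13}{2} \cdot 339 = \frac{4407}{2}$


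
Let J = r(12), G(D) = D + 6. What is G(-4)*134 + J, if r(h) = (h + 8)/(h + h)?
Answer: 1613/6 ≈ 268.83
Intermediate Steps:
r(h) = (8 + h)/(2*h) (r(h) = (8 + h)/((2*h)) = (8 + h)*(1/(2*h)) = (8 + h)/(2*h))
G(D) = 6 + D
J = 5/6 (J = (1/2)*(8 + 12)/12 = (1/2)*(1/12)*20 = 5/6 ≈ 0.83333)
G(-4)*134 + J = (6 - 4)*134 + 5/6 = 2*134 + 5/6 = 268 + 5/6 = 1613/6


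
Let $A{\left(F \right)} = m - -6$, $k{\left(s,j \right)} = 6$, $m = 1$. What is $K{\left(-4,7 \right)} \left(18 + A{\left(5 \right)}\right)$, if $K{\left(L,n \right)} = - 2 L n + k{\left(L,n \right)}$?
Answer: $1550$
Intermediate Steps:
$A{\left(F \right)} = 7$ ($A{\left(F \right)} = 1 - -6 = 1 + 6 = 7$)
$K{\left(L,n \right)} = 6 - 2 L n$ ($K{\left(L,n \right)} = - 2 L n + 6 = 6 - 2 L n$)
$K{\left(-4,7 \right)} \left(18 + A{\left(5 \right)}\right) = \left(6 - \left(-8\right) 7\right) \left(18 + 7\right) = \left(6 + 56\right) 25 = 62 \cdot 25 = 1550$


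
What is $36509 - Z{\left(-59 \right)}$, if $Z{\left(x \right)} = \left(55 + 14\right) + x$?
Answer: $36499$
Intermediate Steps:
$Z{\left(x \right)} = 69 + x$
$36509 - Z{\left(-59 \right)} = 36509 - \left(69 - 59\right) = 36509 - 10 = 36499$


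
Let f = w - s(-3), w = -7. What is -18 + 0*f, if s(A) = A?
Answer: -18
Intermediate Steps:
f = -4 (f = -7 - 1*(-3) = -7 + 3 = -4)
-18 + 0*f = -18 + 0*(-4) = -18 + 0 = -18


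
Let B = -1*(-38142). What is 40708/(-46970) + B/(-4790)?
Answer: -99326053/11249315 ≈ -8.8295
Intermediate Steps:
B = 38142
40708/(-46970) + B/(-4790) = 40708/(-46970) + 38142/(-4790) = 40708*(-1/46970) + 38142*(-1/4790) = -20354/23485 - 19071/2395 = -99326053/11249315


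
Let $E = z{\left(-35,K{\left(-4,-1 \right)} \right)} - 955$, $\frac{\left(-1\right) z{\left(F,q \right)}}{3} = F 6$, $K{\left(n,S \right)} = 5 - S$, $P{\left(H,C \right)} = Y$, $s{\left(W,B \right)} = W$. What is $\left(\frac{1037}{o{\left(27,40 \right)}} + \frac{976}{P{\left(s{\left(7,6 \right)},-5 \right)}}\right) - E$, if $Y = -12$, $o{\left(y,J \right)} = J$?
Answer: $\frac{32351}{120} \approx 269.59$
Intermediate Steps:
$P{\left(H,C \right)} = -12$
$z{\left(F,q \right)} = - 18 F$ ($z{\left(F,q \right)} = - 3 F 6 = - 3 \cdot 6 F = - 18 F$)
$E = -325$ ($E = \left(-18\right) \left(-35\right) - 955 = 630 - 955 = -325$)
$\left(\frac{1037}{o{\left(27,40 \right)}} + \frac{976}{P{\left(s{\left(7,6 \right)},-5 \right)}}\right) - E = \left(\frac{1037}{40} + \frac{976}{-12}\right) - -325 = \left(1037 \cdot \frac{1}{40} + 976 \left(- \frac{1}{12}\right)\right) + 325 = \left(\frac{1037}{40} - \frac{244}{3}\right) + 325 = - \frac{6649}{120} + 325 = \frac{32351}{120}$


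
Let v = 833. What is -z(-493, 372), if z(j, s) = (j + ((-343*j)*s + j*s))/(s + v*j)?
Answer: 62720939/410297 ≈ 152.87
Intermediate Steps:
z(j, s) = (j - 342*j*s)/(s + 833*j) (z(j, s) = (j + ((-343*j)*s + j*s))/(s + 833*j) = (j + (-343*j*s + j*s))/(s + 833*j) = (j - 342*j*s)/(s + 833*j))
-z(-493, 372) = -(-493)*(1 - 342*372)/(372 + 833*(-493)) = -(-493)*(1 - 127224)/(372 - 410669) = -(-493)*(-127223)/(-410297) = -(-493)*(-1)*(-127223)/410297 = -1*(-62720939/410297) = 62720939/410297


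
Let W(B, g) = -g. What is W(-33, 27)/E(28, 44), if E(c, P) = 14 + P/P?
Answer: -9/5 ≈ -1.8000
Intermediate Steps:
E(c, P) = 15 (E(c, P) = 14 + 1 = 15)
W(-33, 27)/E(28, 44) = -1*27/15 = -27*1/15 = -9/5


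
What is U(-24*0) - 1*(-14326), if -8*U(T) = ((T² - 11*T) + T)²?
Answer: 14326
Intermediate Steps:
U(T) = -(T² - 10*T)²/8 (U(T) = -((T² - 11*T) + T)²/8 = -(T² - 10*T)²/8)
U(-24*0) - 1*(-14326) = -(-24*0)²*(-10 - 24*0)²/8 - 1*(-14326) = -⅛*0²*(-10 + 0)² + 14326 = -⅛*0*(-10)² + 14326 = -⅛*0*100 + 14326 = 0 + 14326 = 14326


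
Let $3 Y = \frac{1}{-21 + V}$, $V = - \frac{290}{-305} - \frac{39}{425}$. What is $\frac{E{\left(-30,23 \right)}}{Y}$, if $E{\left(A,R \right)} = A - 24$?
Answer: $\frac{84588948}{25925} \approx 3262.8$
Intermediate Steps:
$V = \frac{22271}{25925}$ ($V = \left(-290\right) \left(- \frac{1}{305}\right) - \frac{39}{425} = \frac{58}{61} - \frac{39}{425} = \frac{22271}{25925} \approx 0.85905$)
$Y = - \frac{25925}{1566462}$ ($Y = \frac{1}{3 \left(-21 + \frac{22271}{25925}\right)} = \frac{1}{3 \left(- \frac{522154}{25925}\right)} = \frac{1}{3} \left(- \frac{25925}{522154}\right) = - \frac{25925}{1566462} \approx -0.01655$)
$E{\left(A,R \right)} = -24 + A$ ($E{\left(A,R \right)} = A - 24 = -24 + A$)
$\frac{E{\left(-30,23 \right)}}{Y} = \frac{-24 - 30}{- \frac{25925}{1566462}} = \left(-54\right) \left(- \frac{1566462}{25925}\right) = \frac{84588948}{25925}$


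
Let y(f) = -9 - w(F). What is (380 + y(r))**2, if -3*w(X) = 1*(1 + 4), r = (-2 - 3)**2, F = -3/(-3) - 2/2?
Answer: 1249924/9 ≈ 1.3888e+5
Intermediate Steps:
F = 0 (F = -3*(-1/3) - 2*1/2 = 1 - 1 = 0)
r = 25 (r = (-5)**2 = 25)
w(X) = -5/3 (w(X) = -(1 + 4)/3 = -5/3)
y(f) = -22/3 (y(f) = -9 - 1*(-5/3) = -9 + 5/3 = -22/3)
(380 + y(r))**2 = (380 - 22/3)**2 = (1118/3)**2 = 1249924/9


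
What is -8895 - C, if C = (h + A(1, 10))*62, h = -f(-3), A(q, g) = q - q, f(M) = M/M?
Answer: -8833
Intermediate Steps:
f(M) = 1
A(q, g) = 0
h = -1 (h = -1*1 = -1)
C = -62 (C = (-1 + 0)*62 = -1*62 = -62)
-8895 - C = -8895 - 1*(-62) = -8895 + 62 = -8833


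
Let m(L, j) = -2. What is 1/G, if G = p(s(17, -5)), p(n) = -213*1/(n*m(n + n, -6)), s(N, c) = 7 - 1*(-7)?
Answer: 28/213 ≈ 0.13146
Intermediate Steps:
s(N, c) = 14 (s(N, c) = 7 + 7 = 14)
p(n) = 213/(2*n) (p(n) = -213*(-1/(2*n)) = -(-213)/(2*n) = 213/(2*n))
G = 213/28 (G = (213/2)/14 = (213/2)*(1/14) = 213/28 ≈ 7.6071)
1/G = 1/(213/28) = 28/213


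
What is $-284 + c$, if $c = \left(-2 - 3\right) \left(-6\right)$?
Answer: $-254$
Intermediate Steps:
$c = 30$ ($c = \left(-5\right) \left(-6\right) = 30$)
$-284 + c = -284 + 30 = -254$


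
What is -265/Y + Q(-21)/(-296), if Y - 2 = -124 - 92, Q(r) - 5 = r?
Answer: 10233/7918 ≈ 1.2924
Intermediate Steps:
Q(r) = 5 + r
Y = -214 (Y = 2 + (-124 - 92) = 2 - 216 = -214)
-265/Y + Q(-21)/(-296) = -265/(-214) + (5 - 21)/(-296) = -265*(-1/214) - 16*(-1/296) = 265/214 + 2/37 = 10233/7918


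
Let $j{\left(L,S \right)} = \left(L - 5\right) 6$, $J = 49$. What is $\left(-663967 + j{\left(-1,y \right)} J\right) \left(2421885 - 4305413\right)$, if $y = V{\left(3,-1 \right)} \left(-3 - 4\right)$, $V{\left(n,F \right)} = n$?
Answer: $1253922978968$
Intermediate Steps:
$y = -21$ ($y = 3 \left(-3 - 4\right) = 3 \left(-7\right) = -21$)
$j{\left(L,S \right)} = -30 + 6 L$ ($j{\left(L,S \right)} = \left(-5 + L\right) 6 = -30 + 6 L$)
$\left(-663967 + j{\left(-1,y \right)} J\right) \left(2421885 - 4305413\right) = \left(-663967 + \left(-30 + 6 \left(-1\right)\right) 49\right) \left(2421885 - 4305413\right) = \left(-663967 + \left(-30 - 6\right) 49\right) \left(-1883528\right) = \left(-663967 - 1764\right) \left(-1883528\right) = \left(-665731\right) \left(-1883528\right) = 1253922978968$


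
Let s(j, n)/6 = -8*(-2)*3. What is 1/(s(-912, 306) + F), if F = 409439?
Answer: 1/409727 ≈ 2.4407e-6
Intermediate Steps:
s(j, n) = 288 (s(j, n) = 6*(-8*(-2)*3) = 6*(16*3) = 6*48 = 288)
1/(s(-912, 306) + F) = 1/(288 + 409439) = 1/409727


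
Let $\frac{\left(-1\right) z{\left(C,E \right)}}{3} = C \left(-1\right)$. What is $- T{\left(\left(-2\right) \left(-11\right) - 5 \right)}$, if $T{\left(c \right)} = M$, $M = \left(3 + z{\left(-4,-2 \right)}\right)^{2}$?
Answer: $-81$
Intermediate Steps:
$z{\left(C,E \right)} = 3 C$ ($z{\left(C,E \right)} = - 3 C \left(-1\right) = - 3 \left(- C\right) = 3 C$)
$M = 81$ ($M = \left(3 + 3 \left(-4\right)\right)^{2} = \left(3 - 12\right)^{2} = \left(-9\right)^{2} = 81$)
$T{\left(c \right)} = 81$
$- T{\left(\left(-2\right) \left(-11\right) - 5 \right)} = \left(-1\right) 81 = -81$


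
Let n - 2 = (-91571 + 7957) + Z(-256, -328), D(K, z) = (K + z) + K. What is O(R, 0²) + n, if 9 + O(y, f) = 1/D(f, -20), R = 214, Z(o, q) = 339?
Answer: -1665641/20 ≈ -83282.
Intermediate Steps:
D(K, z) = z + 2*K
O(y, f) = -9 + 1/(-20 + 2*f)
n = -83273 (n = 2 + ((-91571 + 7957) + 339) = 2 + (-83614 + 339) = 2 - 83275 = -83273)
O(R, 0²) + n = (181 - 18*0²)/(2*(-10 + 0²)) - 83273 = (181 - 18*0)/(2*(-10 + 0)) - 83273 = (½)*(181 + 0)/(-10) - 83273 = (½)*(-⅒)*181 - 83273 = -181/20 - 83273 = -1665641/20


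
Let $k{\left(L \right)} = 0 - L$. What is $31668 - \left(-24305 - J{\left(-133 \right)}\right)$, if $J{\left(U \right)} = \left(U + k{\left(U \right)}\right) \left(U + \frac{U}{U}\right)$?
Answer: $55973$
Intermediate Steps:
$k{\left(L \right)} = - L$
$J{\left(U \right)} = 0$ ($J{\left(U \right)} = \left(U - U\right) \left(U + \frac{U}{U}\right) = 0 \left(U + 1\right) = 0 \left(1 + U\right) = 0$)
$31668 - \left(-24305 - J{\left(-133 \right)}\right) = 31668 - \left(-24305 - 0\right) = 31668 - \left(-24305 + 0\right) = 31668 - -24305 = 31668 + 24305 = 55973$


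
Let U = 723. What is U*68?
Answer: 49164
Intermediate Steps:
U*68 = 723*68 = 49164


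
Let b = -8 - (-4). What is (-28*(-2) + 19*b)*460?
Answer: -9200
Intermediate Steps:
b = -4 (b = -8 - 1*(-4) = -8 + 4 = -4)
(-28*(-2) + 19*b)*460 = (-28*(-2) + 19*(-4))*460 = (56 - 76)*460 = -20*460 = -9200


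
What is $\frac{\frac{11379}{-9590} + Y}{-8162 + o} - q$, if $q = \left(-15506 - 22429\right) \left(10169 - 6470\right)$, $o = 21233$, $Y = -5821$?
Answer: $\frac{17589433003108081}{125350890} \approx 1.4032 \cdot 10^{8}$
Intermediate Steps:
$q = -140321565$ ($q = \left(-37935\right) 3699 = -140321565$)
$\frac{\frac{11379}{-9590} + Y}{-8162 + o} - q = \frac{\frac{11379}{-9590} - 5821}{-8162 + 21233} - -140321565 = \frac{11379 \left(- \frac{1}{9590}\right) - 5821}{13071} + 140321565 = \left(- \frac{11379}{9590} - 5821\right) \frac{1}{13071} + 140321565 = \left(- \frac{55834769}{9590}\right) \frac{1}{13071} + 140321565 = - \frac{55834769}{125350890} + 140321565 = \frac{17589433003108081}{125350890}$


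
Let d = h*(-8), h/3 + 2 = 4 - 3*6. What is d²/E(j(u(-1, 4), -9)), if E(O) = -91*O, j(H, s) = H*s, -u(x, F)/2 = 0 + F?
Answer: -2048/91 ≈ -22.505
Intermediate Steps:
u(x, F) = -2*F (u(x, F) = -2*(0 + F) = -2*F)
h = -48 (h = -6 + 3*(4 - 3*6) = -6 + 3*(4 - 18) = -6 + 3*(-14) = -6 - 42 = -48)
d = 384 (d = -48*(-8) = 384)
d²/E(j(u(-1, 4), -9)) = 384²/((-91*(-2*4)*(-9))) = 147456/((-(-728)*(-9))) = 147456/((-91*72)) = 147456/(-6552) = 147456*(-1/6552) = -2048/91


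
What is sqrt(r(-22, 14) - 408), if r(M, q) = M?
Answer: I*sqrt(430) ≈ 20.736*I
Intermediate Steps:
sqrt(r(-22, 14) - 408) = sqrt(-22 - 408) = sqrt(-430) = I*sqrt(430)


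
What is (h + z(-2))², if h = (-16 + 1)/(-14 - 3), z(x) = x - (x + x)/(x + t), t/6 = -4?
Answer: 78961/48841 ≈ 1.6167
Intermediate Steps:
t = -24 (t = 6*(-4) = -24)
z(x) = x - 2*x/(-24 + x) (z(x) = x - (x + x)/(x - 24) = x - 2*x/(-24 + x))
h = 15/17 (h = -15/(-17) = -15*(-1/17) = 15/17 ≈ 0.88235)
(h + z(-2))² = (15/17 - 2*(-26 - 2)/(-24 - 2))² = (15/17 - 2*(-28)/(-26))² = (15/17 - 2*(-1/26)*(-28))² = (15/17 - 28/13)² = (-281/221)² = 78961/48841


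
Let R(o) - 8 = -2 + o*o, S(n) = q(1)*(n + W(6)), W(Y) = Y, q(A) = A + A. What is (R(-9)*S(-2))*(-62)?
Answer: -43152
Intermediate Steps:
q(A) = 2*A
S(n) = 12 + 2*n (S(n) = (2*1)*(n + 6) = 2*(6 + n) = 12 + 2*n)
R(o) = 6 + o**2 (R(o) = 8 + (-2 + o*o) = 8 + (-2 + o**2) = 6 + o**2)
(R(-9)*S(-2))*(-62) = ((6 + (-9)**2)*(12 + 2*(-2)))*(-62) = ((6 + 81)*(12 - 4))*(-62) = (87*8)*(-62) = 696*(-62) = -43152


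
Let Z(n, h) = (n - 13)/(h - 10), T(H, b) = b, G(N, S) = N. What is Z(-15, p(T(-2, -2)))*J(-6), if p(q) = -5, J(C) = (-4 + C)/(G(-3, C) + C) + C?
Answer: -1232/135 ≈ -9.1259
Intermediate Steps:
J(C) = C + (-4 + C)/(-3 + C) (J(C) = (-4 + C)/(-3 + C) + C = C + (-4 + C)/(-3 + C))
Z(n, h) = (-13 + n)/(-10 + h)
Z(-15, p(T(-2, -2)))*J(-6) = ((-13 - 15)/(-10 - 5))*((-4 + (-6)² - 2*(-6))/(-3 - 6)) = (-28/(-15))*((-4 + 36 + 12)/(-9)) = (-1/15*(-28))*(-⅑*44) = (28/15)*(-44/9) = -1232/135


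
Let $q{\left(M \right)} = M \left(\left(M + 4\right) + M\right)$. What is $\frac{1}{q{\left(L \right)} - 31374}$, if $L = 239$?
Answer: $\frac{1}{83824} \approx 1.193 \cdot 10^{-5}$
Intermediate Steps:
$q{\left(M \right)} = M \left(4 + 2 M\right)$ ($q{\left(M \right)} = M \left(\left(4 + M\right) + M\right) = M \left(4 + 2 M\right)$)
$\frac{1}{q{\left(L \right)} - 31374} = \frac{1}{2 \cdot 239 \left(2 + 239\right) - 31374} = \frac{1}{2 \cdot 239 \cdot 241 - 31374} = \frac{1}{115198 - 31374} = \frac{1}{83824}$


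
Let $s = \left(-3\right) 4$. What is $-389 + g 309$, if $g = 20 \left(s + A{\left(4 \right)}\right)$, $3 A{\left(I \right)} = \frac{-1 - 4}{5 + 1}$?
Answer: $- \frac{228797}{3} \approx -76266.0$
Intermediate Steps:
$s = -12$
$A{\left(I \right)} = - \frac{5}{18}$ ($A{\left(I \right)} = \frac{\left(-1 - 4\right) \frac{1}{5 + 1}}{3} = \frac{\left(-5\right) \frac{1}{6}}{3} = \frac{1}{3} \left(- \frac{5}{6}\right) = - \frac{5}{18}$)
$g = - \frac{2210}{9}$ ($g = 20 \left(-12 - \frac{5}{18}\right) = 20 \left(- \frac{221}{18}\right) = - \frac{2210}{9} \approx -245.56$)
$-389 + g 309 = -389 - \frac{227630}{3} = - \frac{228797}{3}$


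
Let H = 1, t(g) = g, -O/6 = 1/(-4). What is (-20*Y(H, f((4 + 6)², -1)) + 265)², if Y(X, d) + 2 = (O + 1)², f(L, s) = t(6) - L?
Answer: 32400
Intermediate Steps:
O = 3/2 (O = -6/(-4) = -6*(-¼) = 3/2 ≈ 1.5000)
f(L, s) = 6 - L
Y(X, d) = 17/4 (Y(X, d) = -2 + (3/2 + 1)² = -2 + (5/2)² = -2 + 25/4 = 17/4)
(-20*Y(H, f((4 + 6)², -1)) + 265)² = (-20*17/4 + 265)² = (-85 + 265)² = 180² = 32400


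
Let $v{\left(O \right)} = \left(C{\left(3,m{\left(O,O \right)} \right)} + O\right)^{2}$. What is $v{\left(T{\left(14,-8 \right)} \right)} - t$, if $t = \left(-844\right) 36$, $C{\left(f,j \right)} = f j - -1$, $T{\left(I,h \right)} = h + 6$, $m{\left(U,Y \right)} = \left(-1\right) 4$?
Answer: $30553$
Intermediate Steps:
$m{\left(U,Y \right)} = -4$
$T{\left(I,h \right)} = 6 + h$
$C{\left(f,j \right)} = 1 + f j$ ($C{\left(f,j \right)} = f j + 1 = 1 + f j$)
$v{\left(O \right)} = \left(-11 + O\right)^{2}$ ($v{\left(O \right)} = \left(\left(1 + 3 \left(-4\right)\right) + O\right)^{2} = \left(\left(1 - 12\right) + O\right)^{2} = \left(-11 + O\right)^{2}$)
$t = -30384$
$v{\left(T{\left(14,-8 \right)} \right)} - t = \left(-11 + \left(6 - 8\right)\right)^{2} - -30384 = \left(-11 - 2\right)^{2} + 30384 = \left(-13\right)^{2} + 30384 = 169 + 30384 = 30553$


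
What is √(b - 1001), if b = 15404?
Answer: √14403 ≈ 120.01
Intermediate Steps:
√(b - 1001) = √(15404 - 1001) = √14403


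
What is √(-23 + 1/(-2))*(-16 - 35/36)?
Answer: -611*I*√94/72 ≈ -82.276*I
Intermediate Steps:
√(-23 + 1/(-2))*(-16 - 35/36) = √(-23 - ½)*(-16 - 35*1/36) = √(-47/2)*(-16 - 35/36) = (I*√94/2)*(-611/36) = -611*I*√94/72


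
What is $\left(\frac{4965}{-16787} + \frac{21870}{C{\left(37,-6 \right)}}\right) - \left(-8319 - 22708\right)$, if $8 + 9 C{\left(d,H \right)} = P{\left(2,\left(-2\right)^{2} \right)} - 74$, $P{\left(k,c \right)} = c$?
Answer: $\frac{6220291157}{218231} \approx 28503.0$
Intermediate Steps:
$C{\left(d,H \right)} = - \frac{26}{3}$ ($C{\left(d,H \right)} = - \frac{8}{9} + \frac{\left(-2\right)^{2} - 74}{9} = - \frac{8}{9} + \frac{4 - 74}{9} = - \frac{8}{9} + \frac{1}{9} \left(-70\right) = - \frac{8}{9} - \frac{70}{9} = - \frac{26}{3}$)
$\left(\frac{4965}{-16787} + \frac{21870}{C{\left(37,-6 \right)}}\right) - \left(-8319 - 22708\right) = \left(\frac{4965}{-16787} + \frac{21870}{- \frac{26}{3}}\right) - \left(-8319 - 22708\right) = \left(4965 \left(- \frac{1}{16787}\right) + 21870 \left(- \frac{3}{26}\right)\right) - -31027 = \left(- \frac{4965}{16787} - \frac{32805}{13}\right) + 31027 = - \frac{550762080}{218231} + 31027 = \frac{6220291157}{218231}$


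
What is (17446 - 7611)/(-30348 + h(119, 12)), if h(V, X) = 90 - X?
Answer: -1967/6054 ≈ -0.32491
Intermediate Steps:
(17446 - 7611)/(-30348 + h(119, 12)) = (17446 - 7611)/(-30348 + (90 - 1*12)) = 9835/(-30348 + (90 - 12)) = 9835/(-30348 + 78) = 9835/(-30270) = 9835*(-1/30270) = -1967/6054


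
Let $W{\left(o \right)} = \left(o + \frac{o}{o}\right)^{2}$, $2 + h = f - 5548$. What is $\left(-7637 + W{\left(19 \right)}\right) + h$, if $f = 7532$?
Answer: $-5255$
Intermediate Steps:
$h = 1982$ ($h = -2 + \left(7532 - 5548\right) = -2 + 1984 = 1982$)
$W{\left(o \right)} = \left(1 + o\right)^{2}$ ($W{\left(o \right)} = \left(o + 1\right)^{2} = \left(1 + o\right)^{2}$)
$\left(-7637 + W{\left(19 \right)}\right) + h = \left(-7637 + \left(1 + 19\right)^{2}\right) + 1982 = \left(-7637 + 20^{2}\right) + 1982 = \left(-7637 + 400\right) + 1982 = -7237 + 1982 = -5255$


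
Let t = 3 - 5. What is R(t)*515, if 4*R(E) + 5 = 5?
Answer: 0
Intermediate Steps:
t = -2
R(E) = 0 (R(E) = -5/4 + (¼)*5 = -5/4 + 5/4 = 0)
R(t)*515 = 0*515 = 0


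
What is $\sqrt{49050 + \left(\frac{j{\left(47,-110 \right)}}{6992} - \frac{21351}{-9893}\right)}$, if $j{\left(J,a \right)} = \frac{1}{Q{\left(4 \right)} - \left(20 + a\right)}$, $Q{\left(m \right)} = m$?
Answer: $\frac{\sqrt{129614235362921692870214}}{1625538616} \approx 221.48$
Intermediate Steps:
$j{\left(J,a \right)} = \frac{1}{-16 - a}$ ($j{\left(J,a \right)} = \frac{1}{4 - \left(20 + a\right)} = \frac{1}{-16 - a}$)
$\sqrt{49050 + \left(\frac{j{\left(47,-110 \right)}}{6992} - \frac{21351}{-9893}\right)} = \sqrt{49050 + \left(\frac{\left(-1\right) \frac{1}{16 - 110}}{6992} - \frac{21351}{-9893}\right)} = \sqrt{49050 + \left(- \frac{1}{-94} \cdot \frac{1}{6992} - - \frac{21351}{9893}\right)} = \sqrt{49050 + \left(\left(-1\right) \left(- \frac{1}{94}\right) \frac{1}{6992} + \frac{21351}{9893}\right)} = \sqrt{49050 + \left(\frac{1}{94} \cdot \frac{1}{6992} + \frac{21351}{9893}\right)} = \sqrt{49050 + \left(\frac{1}{657248} + \frac{21351}{9893}\right)} = \sqrt{49050 + \frac{14032911941}{6502154464}} = \sqrt{\frac{318944709371141}{6502154464}} = \frac{\sqrt{129614235362921692870214}}{1625538616}$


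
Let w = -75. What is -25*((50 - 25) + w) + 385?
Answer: 1635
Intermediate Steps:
-25*((50 - 25) + w) + 385 = -25*((50 - 25) - 75) + 385 = -25*(25 - 75) + 385 = -25*(-50) + 385 = 1250 + 385 = 1635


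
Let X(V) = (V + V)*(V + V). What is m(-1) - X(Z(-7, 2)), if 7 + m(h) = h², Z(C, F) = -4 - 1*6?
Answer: -406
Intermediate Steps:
Z(C, F) = -10 (Z(C, F) = -4 - 6 = -10)
X(V) = 4*V² (X(V) = (2*V)*(2*V) = 4*V²)
m(h) = -7 + h²
m(-1) - X(Z(-7, 2)) = (-7 + (-1)²) - 4*(-10)² = (-7 + 1) - 4*100 = -6 - 1*400 = -6 - 400 = -406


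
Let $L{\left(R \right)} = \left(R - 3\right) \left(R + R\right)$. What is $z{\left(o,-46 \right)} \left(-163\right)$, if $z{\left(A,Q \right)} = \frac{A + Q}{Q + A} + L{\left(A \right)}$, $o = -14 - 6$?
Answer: $-150123$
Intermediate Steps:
$L{\left(R \right)} = 2 R \left(-3 + R\right)$ ($L{\left(R \right)} = \left(-3 + R\right) 2 R = 2 R \left(-3 + R\right)$)
$o = -20$
$z{\left(A,Q \right)} = 1 + 2 A \left(-3 + A\right)$ ($z{\left(A,Q \right)} = \frac{A + Q}{Q + A} + 2 A \left(-3 + A\right) = \frac{A + Q}{A + Q} + 2 A \left(-3 + A\right) = 1 + 2 A \left(-3 + A\right)$)
$z{\left(o,-46 \right)} \left(-163\right) = \left(1 + 2 \left(-20\right) \left(-3 - 20\right)\right) \left(-163\right) = \left(1 + 2 \left(-20\right) \left(-23\right)\right) \left(-163\right) = \left(1 + 920\right) \left(-163\right) = 921 \left(-163\right) = -150123$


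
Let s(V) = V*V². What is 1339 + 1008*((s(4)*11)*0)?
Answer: 1339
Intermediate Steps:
s(V) = V³
1339 + 1008*((s(4)*11)*0) = 1339 + 1008*((4³*11)*0) = 1339 + 1008*((64*11)*0) = 1339 + 1008*(704*0) = 1339 + 1008*0 = 1339 + 0 = 1339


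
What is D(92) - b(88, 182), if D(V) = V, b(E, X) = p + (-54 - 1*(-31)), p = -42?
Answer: 157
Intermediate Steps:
b(E, X) = -65 (b(E, X) = -42 + (-54 - 1*(-31)) = -42 + (-54 + 31) = -42 - 23 = -65)
D(92) - b(88, 182) = 92 - 1*(-65) = 92 + 65 = 157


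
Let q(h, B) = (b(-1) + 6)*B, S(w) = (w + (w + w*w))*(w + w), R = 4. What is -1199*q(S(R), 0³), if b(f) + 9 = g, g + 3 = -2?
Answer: 0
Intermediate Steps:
S(w) = 2*w*(w² + 2*w) (S(w) = (w + (w + w²))*(2*w) = (w² + 2*w)*(2*w) = 2*w*(w² + 2*w))
g = -5 (g = -3 - 2 = -5)
b(f) = -14 (b(f) = -9 - 5 = -14)
q(h, B) = -8*B (q(h, B) = (-14 + 6)*B = -8*B)
-1199*q(S(R), 0³) = -(-9592)*0³ = -(-9592)*0 = -1199*0 = 0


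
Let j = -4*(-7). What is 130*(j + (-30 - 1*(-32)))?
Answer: 3900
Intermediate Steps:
j = 28
130*(j + (-30 - 1*(-32))) = 130*(28 + (-30 - 1*(-32))) = 130*(28 + (-30 + 32)) = 130*(28 + 2) = 130*30 = 3900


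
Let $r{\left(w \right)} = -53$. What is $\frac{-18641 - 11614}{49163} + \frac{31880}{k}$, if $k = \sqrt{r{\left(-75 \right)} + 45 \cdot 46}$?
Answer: $- \frac{30255}{49163} + \frac{31880 \sqrt{2017}}{2017} \approx 709.23$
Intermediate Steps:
$k = \sqrt{2017}$ ($k = \sqrt{-53 + 45 \cdot 46} = \sqrt{-53 + 2070} = \sqrt{2017} \approx 44.911$)
$\frac{-18641 - 11614}{49163} + \frac{31880}{k} = \frac{-18641 - 11614}{49163} + \frac{31880}{\sqrt{2017}} = \left(-30255\right) \frac{1}{49163} + 31880 \frac{\sqrt{2017}}{2017} = - \frac{30255}{49163} + \frac{31880 \sqrt{2017}}{2017}$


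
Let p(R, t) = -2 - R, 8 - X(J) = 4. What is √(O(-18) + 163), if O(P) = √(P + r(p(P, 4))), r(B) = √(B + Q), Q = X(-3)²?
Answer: √(163 + I*√2*√(9 - 2*√2)) ≈ 12.768 + 0.1376*I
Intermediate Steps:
X(J) = 4 (X(J) = 8 - 1*4 = 8 - 4 = 4)
Q = 16 (Q = 4² = 16)
r(B) = √(16 + B) (r(B) = √(B + 16) = √(16 + B))
O(P) = √(P + √(14 - P)) (O(P) = √(P + √(16 + (-2 - P))) = √(P + √(14 - P)))
√(O(-18) + 163) = √(√(-18 + √(14 - 1*(-18))) + 163) = √(√(-18 + √(14 + 18)) + 163) = √(√(-18 + √32) + 163) = √(√(-18 + 4*√2) + 163) = √(163 + √(-18 + 4*√2))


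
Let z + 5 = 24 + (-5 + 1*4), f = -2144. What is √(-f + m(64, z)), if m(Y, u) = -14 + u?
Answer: 2*√537 ≈ 46.346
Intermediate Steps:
z = 18 (z = -5 + (24 + (-5 + 1*4)) = -5 + (24 + (-5 + 4)) = -5 + (24 - 1) = -5 + 23 = 18)
√(-f + m(64, z)) = √(-1*(-2144) + (-14 + 18)) = √(2144 + 4) = √2148 = 2*√537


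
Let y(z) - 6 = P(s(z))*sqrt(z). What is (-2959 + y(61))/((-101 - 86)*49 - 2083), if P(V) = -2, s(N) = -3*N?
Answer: 2953/11246 + sqrt(61)/5623 ≈ 0.26397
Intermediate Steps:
y(z) = 6 - 2*sqrt(z)
(-2959 + y(61))/((-101 - 86)*49 - 2083) = (-2959 + (6 - 2*sqrt(61)))/((-101 - 86)*49 - 2083) = (-2953 - 2*sqrt(61))/(-187*49 - 2083) = (-2953 - 2*sqrt(61))/(-9163 - 2083) = (-2953 - 2*sqrt(61))/(-11246) = (-2953 - 2*sqrt(61))*(-1/11246) = 2953/11246 + sqrt(61)/5623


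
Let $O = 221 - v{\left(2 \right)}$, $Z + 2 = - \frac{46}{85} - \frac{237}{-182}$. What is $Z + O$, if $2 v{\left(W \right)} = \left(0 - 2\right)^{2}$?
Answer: $\frac{3368763}{15470} \approx 217.76$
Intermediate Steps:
$Z = - \frac{19167}{15470}$ ($Z = -2 - \left(- \frac{237}{182} + \frac{46}{85}\right) = -2 - - \frac{11773}{15470} = -2 + \left(- \frac{46}{85} + \frac{237}{182}\right) = -2 + \frac{11773}{15470} = - \frac{19167}{15470} \approx -1.239$)
$v{\left(W \right)} = 2$ ($v{\left(W \right)} = \frac{\left(0 - 2\right)^{2}}{2} = \frac{\left(-2\right)^{2}}{2} = \frac{1}{2} \cdot 4 = 2$)
$O = 219$ ($O = 221 - 2 = 219$)
$Z + O = - \frac{19167}{15470} + 219 = \frac{3368763}{15470}$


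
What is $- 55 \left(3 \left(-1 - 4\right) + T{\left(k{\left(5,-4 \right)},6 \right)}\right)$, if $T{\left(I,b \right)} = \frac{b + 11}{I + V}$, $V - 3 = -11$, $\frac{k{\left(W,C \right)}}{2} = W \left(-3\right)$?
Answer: $\frac{32285}{38} \approx 849.61$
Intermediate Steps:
$k{\left(W,C \right)} = - 6 W$ ($k{\left(W,C \right)} = 2 W \left(-3\right) = 2 \left(- 3 W\right) = - 6 W$)
$V = -8$ ($V = 3 - 11 = -8$)
$T{\left(I,b \right)} = \frac{11 + b}{-8 + I}$ ($T{\left(I,b \right)} = \frac{b + 11}{I - 8} = \frac{11 + b}{-8 + I}$)
$- 55 \left(3 \left(-1 - 4\right) + T{\left(k{\left(5,-4 \right)},6 \right)}\right) = - 55 \left(3 \left(-1 - 4\right) + \frac{11 + 6}{-8 - 30}\right) = - 55 \left(3 \left(-5\right) + \frac{1}{-8 - 30} \cdot 17\right) = - 55 \left(-15 + \frac{1}{-38} \cdot 17\right) = - 55 \left(-15 - \frac{17}{38}\right) = \left(-55\right) \left(- \frac{587}{38}\right) = \frac{32285}{38}$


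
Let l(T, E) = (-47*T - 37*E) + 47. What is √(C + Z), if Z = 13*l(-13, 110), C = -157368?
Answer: 2*I*√50431 ≈ 449.14*I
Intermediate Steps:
l(T, E) = 47 - 47*T - 37*E
Z = -44356 (Z = 13*(47 - 47*(-13) - 37*110) = 13*(47 + 611 - 4070) = 13*(-3412) = -44356)
√(C + Z) = √(-157368 - 44356) = √(-201724) = 2*I*√50431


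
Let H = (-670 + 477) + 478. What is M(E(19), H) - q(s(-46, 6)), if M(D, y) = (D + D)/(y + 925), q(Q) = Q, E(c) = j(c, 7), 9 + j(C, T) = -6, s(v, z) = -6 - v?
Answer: -4843/121 ≈ -40.025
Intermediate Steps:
j(C, T) = -15 (j(C, T) = -9 - 6 = -15)
E(c) = -15
H = 285 (H = -193 + 478 = 285)
M(D, y) = 2*D/(925 + y) (M(D, y) = (2*D)/(925 + y) = 2*D/(925 + y))
M(E(19), H) - q(s(-46, 6)) = 2*(-15)/(925 + 285) - (-6 - 1*(-46)) = 2*(-15)/1210 - (-6 + 46) = 2*(-15)*(1/1210) - 1*40 = -3/121 - 40 = -4843/121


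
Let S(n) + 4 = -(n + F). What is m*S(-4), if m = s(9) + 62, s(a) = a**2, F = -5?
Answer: 715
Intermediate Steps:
S(n) = 1 - n (S(n) = -4 - (n - 5) = -4 - (-5 + n) = -4 + (5 - n) = 1 - n)
m = 143 (m = 9**2 + 62 = 81 + 62 = 143)
m*S(-4) = 143*(1 - 1*(-4)) = 143*(1 + 4) = 143*5 = 715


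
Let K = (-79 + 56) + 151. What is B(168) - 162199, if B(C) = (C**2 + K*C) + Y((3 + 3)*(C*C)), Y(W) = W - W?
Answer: -112471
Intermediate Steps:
Y(W) = 0
K = 128 (K = -23 + 151 = 128)
B(C) = C**2 + 128*C (B(C) = (C**2 + 128*C) + 0 = C**2 + 128*C)
B(168) - 162199 = 168*(128 + 168) - 162199 = 168*296 - 162199 = 49728 - 162199 = -112471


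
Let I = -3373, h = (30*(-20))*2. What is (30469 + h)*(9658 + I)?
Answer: 183955665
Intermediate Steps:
h = -1200 (h = -600*2 = -1200)
(30469 + h)*(9658 + I) = (30469 - 1200)*(9658 - 3373) = 29269*6285 = 183955665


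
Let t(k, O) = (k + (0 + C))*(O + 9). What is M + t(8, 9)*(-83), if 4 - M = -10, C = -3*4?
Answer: 5990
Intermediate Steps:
C = -12
M = 14 (M = 4 - 1*(-10) = 4 + 10 = 14)
t(k, O) = (-12 + k)*(9 + O) (t(k, O) = (k + (0 - 12))*(O + 9) = (k - 12)*(9 + O) = (-12 + k)*(9 + O))
M + t(8, 9)*(-83) = 14 + (-108 - 12*9 + 9*8 + 9*8)*(-83) = 14 + (-108 - 108 + 72 + 72)*(-83) = 14 - 72*(-83) = 14 + 5976 = 5990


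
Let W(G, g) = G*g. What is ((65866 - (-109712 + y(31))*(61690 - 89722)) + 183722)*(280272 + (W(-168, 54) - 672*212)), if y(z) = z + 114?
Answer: -395365320729216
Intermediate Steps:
y(z) = 114 + z
((65866 - (-109712 + y(31))*(61690 - 89722)) + 183722)*(280272 + (W(-168, 54) - 672*212)) = ((65866 - (-109712 + (114 + 31))*(61690 - 89722)) + 183722)*(280272 + (-168*54 - 672*212)) = ((65866 - (-109712 + 145)*(-28032)) + 183722)*(280272 + (-9072 - 142464)) = ((65866 - (-109567)*(-28032)) + 183722)*(280272 - 151536) = ((65866 - 1*3071382144) + 183722)*128736 = ((65866 - 3071382144) + 183722)*128736 = (-3071316278 + 183722)*128736 = -3071132556*128736 = -395365320729216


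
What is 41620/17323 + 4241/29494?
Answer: 1301007123/510924562 ≈ 2.5464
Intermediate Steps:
41620/17323 + 4241/29494 = 1301007123/510924562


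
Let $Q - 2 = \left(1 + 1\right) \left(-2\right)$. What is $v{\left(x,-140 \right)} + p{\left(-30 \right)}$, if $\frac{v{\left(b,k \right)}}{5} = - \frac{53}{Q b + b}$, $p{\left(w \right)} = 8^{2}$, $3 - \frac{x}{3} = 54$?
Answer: $\frac{9527}{153} \approx 62.268$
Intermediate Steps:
$Q = -2$ ($Q = 2 + \left(1 + 1\right) \left(-2\right) = 2 + 2 \left(-2\right) = 2 - 4 = -2$)
$x = -153$ ($x = 9 - 162 = -153$)
$p{\left(w \right)} = 64$
$v{\left(b,k \right)} = \frac{265}{b}$ ($v{\left(b,k \right)} = 5 \left(- \frac{53}{- 2 b + b}\right) = 5 \left(- \frac{53}{\left(-1\right) b}\right) = 5 \left(- 53 \left(- \frac{1}{b}\right)\right) = 5 \frac{53}{b} = \frac{265}{b}$)
$v{\left(x,-140 \right)} + p{\left(-30 \right)} = \frac{265}{-153} + 64 = 265 \left(- \frac{1}{153}\right) + 64 = - \frac{265}{153} + 64 = \frac{9527}{153}$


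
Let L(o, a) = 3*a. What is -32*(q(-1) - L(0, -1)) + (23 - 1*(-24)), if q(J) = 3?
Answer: -145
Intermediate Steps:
-32*(q(-1) - L(0, -1)) + (23 - 1*(-24)) = -32*(3 - 3*(-1)) + (23 - 1*(-24)) = -32*(3 - 1*(-3)) + (23 + 24) = -32*(3 + 3) + 47 = -32*6 + 47 = -192 + 47 = -145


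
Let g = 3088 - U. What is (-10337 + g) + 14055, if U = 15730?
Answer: -8924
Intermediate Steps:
g = -12642 (g = 3088 - 1*15730 = 3088 - 15730 = -12642)
(-10337 + g) + 14055 = (-10337 - 12642) + 14055 = -22979 + 14055 = -8924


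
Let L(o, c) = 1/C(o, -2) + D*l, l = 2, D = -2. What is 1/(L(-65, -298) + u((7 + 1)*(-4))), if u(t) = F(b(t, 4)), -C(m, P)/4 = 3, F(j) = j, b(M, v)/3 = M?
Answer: -12/1201 ≈ -0.0099917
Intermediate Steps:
b(M, v) = 3*M
C(m, P) = -12 (C(m, P) = -4*3 = -12)
u(t) = 3*t
L(o, c) = -49/12 (L(o, c) = 1/(-12) - 2*2 = -1/12 - 4 = -49/12)
1/(L(-65, -298) + u((7 + 1)*(-4))) = 1/(-49/12 + 3*((7 + 1)*(-4))) = 1/(-49/12 + 3*(8*(-4))) = 1/(-49/12 + 3*(-32)) = 1/(-49/12 - 96) = 1/(-1201/12) = -12/1201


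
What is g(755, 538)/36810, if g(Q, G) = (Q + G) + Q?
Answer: 1024/18405 ≈ 0.055637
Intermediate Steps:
g(Q, G) = G + 2*Q (g(Q, G) = (G + Q) + Q = G + 2*Q)
g(755, 538)/36810 = (538 + 2*755)/36810 = (538 + 1510)*(1/36810) = 2048*(1/36810) = 1024/18405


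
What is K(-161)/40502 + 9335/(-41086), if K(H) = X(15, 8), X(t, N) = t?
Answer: -94367470/416016293 ≈ -0.22684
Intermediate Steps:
K(H) = 15
K(-161)/40502 + 9335/(-41086) = 15/40502 + 9335/(-41086) = 15*(1/40502) + 9335*(-1/41086) = 15/40502 - 9335/41086 = -94367470/416016293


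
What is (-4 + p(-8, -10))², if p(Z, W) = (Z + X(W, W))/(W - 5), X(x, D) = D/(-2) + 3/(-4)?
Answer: 225/16 ≈ 14.063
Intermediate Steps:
X(x, D) = -¾ - D/2 (X(x, D) = D*(-½) + 3*(-¼) = -D/2 - ¾ = -¾ - D/2)
p(Z, W) = (-¾ + Z - W/2)/(-5 + W) (p(Z, W) = (Z + (-¾ - W/2))/(W - 5) = (-¾ + Z - W/2)/(-5 + W))
(-4 + p(-8, -10))² = (-4 + (-¾ - 8 - ½*(-10))/(-5 - 10))² = (-4 + (-¾ - 8 + 5)/(-15))² = (-4 - 1/15*(-15/4))² = (-4 + ¼)² = (-15/4)² = 225/16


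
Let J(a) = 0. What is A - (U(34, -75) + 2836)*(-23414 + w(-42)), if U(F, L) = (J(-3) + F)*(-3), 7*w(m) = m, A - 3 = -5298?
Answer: 64024985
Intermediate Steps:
A = -5295 (A = 3 - 5298 = -5295)
w(m) = m/7
U(F, L) = -3*F (U(F, L) = (0 + F)*(-3) = F*(-3) = -3*F)
A - (U(34, -75) + 2836)*(-23414 + w(-42)) = -5295 - (-3*34 + 2836)*(-23414 + (⅐)*(-42)) = -5295 - (-102 + 2836)*(-23414 - 6) = -5295 - 2734*(-23420) = -5295 - 1*(-64030280) = -5295 + 64030280 = 64024985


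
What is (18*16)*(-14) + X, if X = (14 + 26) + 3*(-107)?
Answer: -4313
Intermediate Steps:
X = -281 (X = 40 - 321 = -281)
(18*16)*(-14) + X = (18*16)*(-14) - 281 = 288*(-14) - 281 = -4032 - 281 = -4313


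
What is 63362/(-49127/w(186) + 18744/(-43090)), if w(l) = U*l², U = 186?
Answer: -283369115381040/1979545537 ≈ -1.4315e+5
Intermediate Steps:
w(l) = 186*l²
63362/(-49127/w(186) + 18744/(-43090)) = 63362/(-49127/(186*186²) + 18744/(-43090)) = 63362/(-49127/(186*34596) + 18744*(-1/43090)) = 63362/(-49127/6434856 - 9372/21545) = 63362/(-1979545537/4472224920) = 63362*(-4472224920/1979545537) = -283369115381040/1979545537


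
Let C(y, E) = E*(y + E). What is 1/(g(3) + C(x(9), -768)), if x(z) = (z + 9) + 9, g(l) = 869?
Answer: 1/569957 ≈ 1.7545e-6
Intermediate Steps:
x(z) = 18 + z (x(z) = (9 + z) + 9 = 18 + z)
C(y, E) = E*(E + y)
1/(g(3) + C(x(9), -768)) = 1/(869 - 768*(-768 + (18 + 9))) = 1/(869 - 768*(-768 + 27)) = 1/(869 - 768*(-741)) = 1/(869 + 569088) = 1/569957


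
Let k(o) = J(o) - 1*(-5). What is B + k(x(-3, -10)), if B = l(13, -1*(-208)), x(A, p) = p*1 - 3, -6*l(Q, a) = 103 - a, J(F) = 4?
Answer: 53/2 ≈ 26.500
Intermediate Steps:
l(Q, a) = -103/6 + a/6 (l(Q, a) = -(103 - a)/6 = -103/6 + a/6)
x(A, p) = -3 + p (x(A, p) = p - 3 = -3 + p)
k(o) = 9 (k(o) = 4 - 1*(-5) = 4 + 5 = 9)
B = 35/2 (B = -103/6 + (-1*(-208))/6 = -103/6 + (⅙)*208 = -103/6 + 104/3 = 35/2 ≈ 17.500)
B + k(x(-3, -10)) = 35/2 + 9 = 53/2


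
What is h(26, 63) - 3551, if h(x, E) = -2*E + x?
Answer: -3651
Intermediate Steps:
h(x, E) = x - 2*E
h(26, 63) - 3551 = (26 - 2*63) - 3551 = (26 - 126) - 3551 = -100 - 3551 = -3651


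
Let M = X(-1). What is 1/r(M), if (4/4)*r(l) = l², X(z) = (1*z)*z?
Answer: 1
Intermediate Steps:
X(z) = z² (X(z) = z*z = z²)
M = 1 (M = (-1)² = 1)
r(l) = l²
1/r(M) = 1/(1²) = 1/1 = 1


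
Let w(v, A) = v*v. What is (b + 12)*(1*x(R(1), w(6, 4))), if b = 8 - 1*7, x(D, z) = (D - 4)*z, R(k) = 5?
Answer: 468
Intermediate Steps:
w(v, A) = v²
x(D, z) = z*(-4 + D) (x(D, z) = (-4 + D)*z = z*(-4 + D))
b = 1 (b = 8 - 7 = 1)
(b + 12)*(1*x(R(1), w(6, 4))) = (1 + 12)*(1*(6²*(-4 + 5))) = 13*(1*(36*1)) = 13*(1*36) = 13*36 = 468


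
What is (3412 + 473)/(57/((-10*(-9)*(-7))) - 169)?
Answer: -815850/35509 ≈ -22.976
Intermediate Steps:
(3412 + 473)/(57/((-10*(-9)*(-7))) - 169) = 3885/(57/((90*(-7))) - 169) = 3885/(57/(-630) - 169) = 3885/(57*(-1/630) - 169) = 3885/(-19/210 - 169) = 3885/(-35509/210) = 3885*(-210/35509) = -815850/35509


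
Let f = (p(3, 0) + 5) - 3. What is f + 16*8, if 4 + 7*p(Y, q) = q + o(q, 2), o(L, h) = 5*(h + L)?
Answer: 916/7 ≈ 130.86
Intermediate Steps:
o(L, h) = 5*L + 5*h (o(L, h) = 5*(L + h) = 5*L + 5*h)
p(Y, q) = 6/7 + 6*q/7 (p(Y, q) = -4/7 + (q + (5*q + 5*2))/7 = -4/7 + (q + (5*q + 10))/7 = -4/7 + (q + (10 + 5*q))/7 = -4/7 + (10 + 6*q)/7 = -4/7 + (10/7 + 6*q/7) = 6/7 + 6*q/7)
f = 20/7 (f = ((6/7 + (6/7)*0) + 5) - 3 = ((6/7 + 0) + 5) - 3 = (6/7 + 5) - 3 = 41/7 - 3 = 20/7 ≈ 2.8571)
f + 16*8 = 20/7 + 16*8 = 20/7 + 128 = 916/7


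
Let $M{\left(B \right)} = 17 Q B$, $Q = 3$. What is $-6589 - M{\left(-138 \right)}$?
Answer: $449$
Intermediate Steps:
$M{\left(B \right)} = 51 B$ ($M{\left(B \right)} = 17 \cdot 3 B = 51 B$)
$-6589 - M{\left(-138 \right)} = -6589 - 51 \left(-138\right) = -6589 - -7038 = -6589 + 7038 = 449$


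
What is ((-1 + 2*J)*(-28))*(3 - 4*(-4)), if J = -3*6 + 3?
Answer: 16492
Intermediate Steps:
J = -15 (J = -18 + 3 = -15)
((-1 + 2*J)*(-28))*(3 - 4*(-4)) = ((-1 + 2*(-15))*(-28))*(3 - 4*(-4)) = ((-1 - 30)*(-28))*(3 + 16) = -31*(-28)*19 = 868*19 = 16492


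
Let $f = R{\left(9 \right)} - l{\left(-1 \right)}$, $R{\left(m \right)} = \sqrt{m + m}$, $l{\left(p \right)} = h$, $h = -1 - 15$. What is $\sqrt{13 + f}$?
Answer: $\sqrt{29 + 3 \sqrt{2}} \approx 5.7656$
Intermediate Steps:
$h = -16$ ($h = -1 - 15 = -16$)
$l{\left(p \right)} = -16$
$R{\left(m \right)} = \sqrt{2} \sqrt{m}$ ($R{\left(m \right)} = \sqrt{2 m} = \sqrt{2} \sqrt{m}$)
$f = 16 + 3 \sqrt{2}$ ($f = \sqrt{2} \sqrt{9} - -16 = \sqrt{2} \cdot 3 + 16 = 3 \sqrt{2} + 16 = 16 + 3 \sqrt{2} \approx 20.243$)
$\sqrt{13 + f} = \sqrt{13 + \left(16 + 3 \sqrt{2}\right)} = \sqrt{29 + 3 \sqrt{2}}$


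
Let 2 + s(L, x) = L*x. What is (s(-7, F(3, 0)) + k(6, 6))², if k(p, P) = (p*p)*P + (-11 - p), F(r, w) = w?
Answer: 38809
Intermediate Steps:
k(p, P) = -11 - p + P*p² (k(p, P) = p²*P + (-11 - p) = P*p² + (-11 - p) = -11 - p + P*p²)
s(L, x) = -2 + L*x
(s(-7, F(3, 0)) + k(6, 6))² = ((-2 - 7*0) + (-11 - 1*6 + 6*6²))² = ((-2 + 0) + (-11 - 6 + 6*36))² = (-2 + (-11 - 6 + 216))² = (-2 + 199)² = 197² = 38809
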